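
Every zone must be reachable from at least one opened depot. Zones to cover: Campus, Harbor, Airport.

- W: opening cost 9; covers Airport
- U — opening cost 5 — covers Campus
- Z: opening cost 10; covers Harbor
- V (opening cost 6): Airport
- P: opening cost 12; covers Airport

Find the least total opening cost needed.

This is a weighted set-cover instance.
Choose U, Z, and V: together they cover Campus, Harbor, Airport — every zone.
Total opening cost: 5 + 10 + 6 = 21.

21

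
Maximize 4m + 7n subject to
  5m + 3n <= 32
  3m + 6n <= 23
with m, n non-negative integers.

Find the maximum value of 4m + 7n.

(m,n)=(5,1): 5·5+3·1=28≤32, 3·5+6·1=21≤23, objective 27.
(m,n)=(6,0): 5·6+3·0=30≤32, 3·6+6·0=18≤23, objective 24.
(m,n)=(4,1): 5·4+3·1=23≤32, 3·4+6·1=18≤23, objective 23.
The best lattice point is (5,1), giving 27.

27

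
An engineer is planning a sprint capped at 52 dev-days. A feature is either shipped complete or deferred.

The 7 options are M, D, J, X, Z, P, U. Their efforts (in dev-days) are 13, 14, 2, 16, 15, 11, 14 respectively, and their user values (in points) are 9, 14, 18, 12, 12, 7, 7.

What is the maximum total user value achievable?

Take D, J, X, and Z: effort 14 + 2 + 16 + 15 = 47 ≤ 52, user value 14 + 18 + 12 + 12 = 56.
No other feasible combination does better.

56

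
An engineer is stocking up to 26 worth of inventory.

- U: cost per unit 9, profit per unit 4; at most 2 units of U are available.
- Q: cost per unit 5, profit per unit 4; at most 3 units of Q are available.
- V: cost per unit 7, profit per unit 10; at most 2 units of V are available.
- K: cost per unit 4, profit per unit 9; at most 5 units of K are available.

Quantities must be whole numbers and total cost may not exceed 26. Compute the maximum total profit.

49

This is a bounded integer knapsack.
Take 1×Q and 5×K: cost 25 ≤ 26, profit 1·4 + 5·9 = 49.
K has the best ratio (9/4) and is taken to its limit of 5; remaining capacity is filled optimally with the others.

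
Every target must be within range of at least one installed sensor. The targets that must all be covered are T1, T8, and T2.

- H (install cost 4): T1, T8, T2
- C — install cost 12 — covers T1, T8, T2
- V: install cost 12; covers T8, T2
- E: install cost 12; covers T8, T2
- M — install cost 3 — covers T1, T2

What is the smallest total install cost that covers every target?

4

H alone covers T1, T8, T2 — every target.
Total install cost: 4.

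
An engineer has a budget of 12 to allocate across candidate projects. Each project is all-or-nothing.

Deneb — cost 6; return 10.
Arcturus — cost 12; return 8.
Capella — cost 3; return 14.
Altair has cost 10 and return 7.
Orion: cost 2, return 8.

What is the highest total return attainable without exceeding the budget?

32

Allowing fractional choices, the relaxed optimum would be about 32.7, but projects are indivisible.
Deneb + Capella + Orion: cost 6 + 3 + 2 = 11 ≤ 12, return 10 + 14 + 8 = 32.
Capella + Orion: cost 3 + 2 = 5 ≤ 12, return 14 + 8 = 22.
Deneb + Capella: cost 6 + 3 = 9 ≤ 12, return 10 + 14 = 24.
Best is Deneb, Capella, and Orion with total return 32.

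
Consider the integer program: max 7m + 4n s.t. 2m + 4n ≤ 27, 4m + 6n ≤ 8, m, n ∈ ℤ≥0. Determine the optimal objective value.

14

(m,n)=(2,0): 2·2+4·0=4≤27, 4·2+6·0=8≤8, objective 14.
(m,n)=(1,0): 2·1+4·0=2≤27, 4·1+6·0=4≤8, objective 7.
No feasible integer point exceeds 14.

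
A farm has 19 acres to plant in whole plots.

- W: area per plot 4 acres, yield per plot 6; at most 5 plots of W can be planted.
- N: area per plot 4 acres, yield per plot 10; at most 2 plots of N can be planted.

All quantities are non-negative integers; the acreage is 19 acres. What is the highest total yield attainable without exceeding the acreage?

N has the best ratio (10/4); taking only N gives at most 2×10 = 20 (stopped by the supply cap of 2).
Mixing does better — 2×W and 2×N: area 16 ≤ 19, yield 2·6 + 2·10 = 32.

32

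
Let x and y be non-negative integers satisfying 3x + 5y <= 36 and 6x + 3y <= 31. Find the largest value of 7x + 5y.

Relaxing integrality, the LP optimum is 44.95 at (x,y) = (2.24, 5.86), which is not an integer point.
(x,y)=(2,6): 3·2+5·6=36≤36, 6·2+3·6=30≤31, objective 44.
(x,y)=(3,4): 3·3+5·4=29≤36, 6·3+3·4=30≤31, objective 41.
(x,y)=(2,5): 3·2+5·5=31≤36, 6·2+3·5=27≤31, objective 39.
Maximum is 44 at (x,y)=(2,6).

44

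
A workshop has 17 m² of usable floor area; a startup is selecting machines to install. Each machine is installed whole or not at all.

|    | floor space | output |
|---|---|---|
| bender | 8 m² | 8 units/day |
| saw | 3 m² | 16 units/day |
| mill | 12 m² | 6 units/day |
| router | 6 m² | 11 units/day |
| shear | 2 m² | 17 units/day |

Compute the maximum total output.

44

Treat it as a binary knapsack problem.
Allowing fractional choices, the relaxed optimum would be about 50.0, but machines are indivisible.
saw + router + shear: floor space 3 + 6 + 2 = 11 ≤ 17, output 16 + 11 + 17 = 44.
bender + saw + shear: floor space 8 + 3 + 2 = 13 ≤ 17, output 8 + 16 + 17 = 41.
saw + mill + shear: floor space 3 + 12 + 2 = 17 ≤ 17, output 16 + 6 + 17 = 39.
Best is saw, router, and shear with total output 44.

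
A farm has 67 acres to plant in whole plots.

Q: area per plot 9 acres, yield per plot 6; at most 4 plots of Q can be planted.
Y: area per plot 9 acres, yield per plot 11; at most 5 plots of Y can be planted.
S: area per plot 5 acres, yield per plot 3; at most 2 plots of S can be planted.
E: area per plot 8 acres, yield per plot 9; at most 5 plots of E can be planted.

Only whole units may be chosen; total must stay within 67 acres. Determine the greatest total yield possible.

78

This is a bounded integer knapsack.
5×Y, 1×S, and 2×E: area 66 ≤ 67, yield 5·11 + 1·3 + 2·9 = 76.
3×Y and 5×E: area 67 ≤ 67, yield 3·11 + 5·9 = 78.
Best is 78.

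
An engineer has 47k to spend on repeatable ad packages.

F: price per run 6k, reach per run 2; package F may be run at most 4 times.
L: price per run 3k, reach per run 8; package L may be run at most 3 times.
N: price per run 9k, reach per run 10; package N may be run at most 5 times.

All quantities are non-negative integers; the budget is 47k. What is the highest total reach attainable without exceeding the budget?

64

This is a bounded integer knapsack.
L has the best ratio (8/3); taking only L gives at most 3×8 = 24 (stopped by the supply cap of 3).
Mixing does better — 3×L and 4×N: price 45 ≤ 47, reach 3·8 + 4·10 = 64.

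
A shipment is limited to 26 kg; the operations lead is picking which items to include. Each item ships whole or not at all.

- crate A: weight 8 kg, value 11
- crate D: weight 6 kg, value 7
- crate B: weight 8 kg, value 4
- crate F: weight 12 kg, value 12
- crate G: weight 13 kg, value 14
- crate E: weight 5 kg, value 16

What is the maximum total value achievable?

41

Treat it as a binary knapsack problem.
crate A + crate G + crate E: weight 8 + 13 + 5 = 26 ≤ 26, value 11 + 14 + 16 = 41.
crate A + crate F + crate E: weight 8 + 12 + 5 = 25 ≤ 26, value 11 + 12 + 16 = 39.
Best is crate A, crate G, and crate E with total value 41.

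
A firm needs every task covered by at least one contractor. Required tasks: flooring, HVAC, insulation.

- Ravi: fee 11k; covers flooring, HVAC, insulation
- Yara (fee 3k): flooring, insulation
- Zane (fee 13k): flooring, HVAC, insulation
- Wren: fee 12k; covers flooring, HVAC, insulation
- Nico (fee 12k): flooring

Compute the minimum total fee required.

This is a weighted set-cover instance.
The greedy cost-per-new-task heuristic would pick Yara and Ravi for 14, but a cheaper cover exists.
Ravi alone covers flooring, HVAC, insulation — every task.
Total fee: 11.
No cover costs less than 11.

11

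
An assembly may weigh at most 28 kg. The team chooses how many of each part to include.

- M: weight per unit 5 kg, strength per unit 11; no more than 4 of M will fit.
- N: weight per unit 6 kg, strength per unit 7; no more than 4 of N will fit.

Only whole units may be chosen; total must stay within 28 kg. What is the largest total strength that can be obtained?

51

This is a bounded integer knapsack.
M has the best ratio (11/5); taking only M gives at most 4×11 = 44 (stopped by the supply cap of 4).
Mixing does better — 4×M and 1×N: weight 26 ≤ 28, strength 4·11 + 1·7 = 51.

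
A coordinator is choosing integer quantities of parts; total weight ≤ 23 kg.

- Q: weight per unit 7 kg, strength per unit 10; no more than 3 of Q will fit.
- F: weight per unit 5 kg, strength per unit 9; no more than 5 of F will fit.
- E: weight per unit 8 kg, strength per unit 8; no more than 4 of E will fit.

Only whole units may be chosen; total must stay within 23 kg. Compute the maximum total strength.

37

F has the best ratio (9/5); taking only F gives at most 4×9 = 36 (stopped by the weight limit).
Mixing does better — 1×Q and 3×F: weight 22 ≤ 23, strength 1·10 + 3·9 = 37.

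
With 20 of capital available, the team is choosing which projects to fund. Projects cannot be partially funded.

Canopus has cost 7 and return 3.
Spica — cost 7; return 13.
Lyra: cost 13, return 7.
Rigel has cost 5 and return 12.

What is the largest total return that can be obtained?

Spica + Rigel: cost 7 + 5 = 12 ≤ 20, return 13 + 12 = 25.
Spica + Lyra: cost 7 + 13 = 20 ≤ 20, return 13 + 7 = 20.
Canopus + Spica + Rigel: cost 7 + 7 + 5 = 19 ≤ 20, return 3 + 13 + 12 = 28.
Best is Canopus, Spica, and Rigel with total return 28.

28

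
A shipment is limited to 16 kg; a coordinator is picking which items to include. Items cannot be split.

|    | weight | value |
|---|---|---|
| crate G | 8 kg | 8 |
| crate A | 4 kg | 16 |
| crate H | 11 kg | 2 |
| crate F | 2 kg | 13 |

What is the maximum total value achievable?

Allowing fractional choices, the relaxed optimum would be about 37.4, but items are indivisible.
crate A + crate F: weight 4 + 2 = 6 ≤ 16, value 16 + 13 = 29.
crate G + crate A + crate F: weight 8 + 4 + 2 = 14 ≤ 16, value 8 + 16 + 13 = 37.
Best is crate G, crate A, and crate F with total value 37.

37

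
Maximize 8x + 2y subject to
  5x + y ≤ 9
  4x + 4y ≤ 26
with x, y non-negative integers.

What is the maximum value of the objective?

Relaxing integrality, the LP optimum is 16.75 at (x,y) = (0.625, 5.88), which is not an integer point.
(x,y)=(1,4): 5·1+1·4=9≤9, 4·1+4·4=20≤26, objective 16.
(x,y)=(1,3): 5·1+1·3=8≤9, 4·1+4·3=16≤26, objective 14.
The best lattice point is (1,4), giving 16.

16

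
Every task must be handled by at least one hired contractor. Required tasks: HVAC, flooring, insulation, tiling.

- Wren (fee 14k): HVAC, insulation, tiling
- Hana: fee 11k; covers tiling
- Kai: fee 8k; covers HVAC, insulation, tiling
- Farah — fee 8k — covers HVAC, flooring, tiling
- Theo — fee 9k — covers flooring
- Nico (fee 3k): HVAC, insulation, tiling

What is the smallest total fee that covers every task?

11

This is an integer covering problem.
Choose Farah and Nico: together they cover HVAC, flooring, insulation, tiling — every task.
Total fee: 8 + 3 = 11.
No cover costs less than 11.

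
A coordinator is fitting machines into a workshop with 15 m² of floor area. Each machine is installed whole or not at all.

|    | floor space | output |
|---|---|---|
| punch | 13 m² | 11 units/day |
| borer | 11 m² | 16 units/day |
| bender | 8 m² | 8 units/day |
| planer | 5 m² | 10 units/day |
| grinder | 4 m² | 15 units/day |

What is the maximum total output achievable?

Allowing fractional choices, the relaxed optimum would be about 33.7, but machines are indivisible.
borer + grinder: floor space 11 + 4 = 15 ≤ 15, output 16 + 15 = 31.
bender + grinder: floor space 8 + 4 = 12 ≤ 15, output 8 + 15 = 23.
planer + grinder: floor space 5 + 4 = 9 ≤ 15, output 10 + 15 = 25.
Best is borer and grinder with total output 31.

31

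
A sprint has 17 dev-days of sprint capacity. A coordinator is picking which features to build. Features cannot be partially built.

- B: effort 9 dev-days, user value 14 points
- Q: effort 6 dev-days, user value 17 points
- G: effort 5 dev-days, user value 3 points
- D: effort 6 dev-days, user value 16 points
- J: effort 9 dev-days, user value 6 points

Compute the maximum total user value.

36

Take Q, G, and D: effort 6 + 5 + 6 = 17 ≤ 17, user value 17 + 3 + 16 = 36.
No other feasible combination does better.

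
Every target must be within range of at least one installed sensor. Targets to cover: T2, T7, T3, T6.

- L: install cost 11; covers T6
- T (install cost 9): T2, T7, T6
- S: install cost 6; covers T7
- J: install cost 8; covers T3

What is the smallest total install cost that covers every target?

Choose T and J: together they cover T2, T7, T3, T6 — every target.
Total install cost: 9 + 8 = 17.

17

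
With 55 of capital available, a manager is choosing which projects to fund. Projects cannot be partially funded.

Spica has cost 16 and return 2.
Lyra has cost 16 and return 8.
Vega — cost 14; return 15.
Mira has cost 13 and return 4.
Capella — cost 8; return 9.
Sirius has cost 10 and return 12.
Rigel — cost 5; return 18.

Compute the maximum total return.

This is a 0-1 knapsack instance.
Allowing fractional choices, the relaxed optimum would be about 62.6, but projects are indivisible.
Vega + Mira + Capella + Sirius + Rigel: cost 14 + 13 + 8 + 10 + 5 = 50 ≤ 55, return 15 + 4 + 9 + 12 + 18 = 58.
Lyra + Vega + Capella + Sirius + Rigel: cost 16 + 14 + 8 + 10 + 5 = 53 ≤ 55, return 8 + 15 + 9 + 12 + 18 = 62.
Spica + Vega + Capella + Sirius + Rigel: cost 16 + 14 + 8 + 10 + 5 = 53 ≤ 55, return 2 + 15 + 9 + 12 + 18 = 56.
Best is Lyra, Vega, Capella, Sirius, and Rigel with total return 62.

62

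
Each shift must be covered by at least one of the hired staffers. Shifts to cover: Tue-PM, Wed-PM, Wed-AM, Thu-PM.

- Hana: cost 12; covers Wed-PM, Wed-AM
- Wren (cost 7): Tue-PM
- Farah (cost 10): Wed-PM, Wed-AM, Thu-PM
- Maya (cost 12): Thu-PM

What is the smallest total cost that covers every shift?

This is an integer covering problem.
Choose Wren and Farah: together they cover Tue-PM, Wed-PM, Wed-AM, Thu-PM — every shift.
Total cost: 7 + 10 = 17.
No cover costs less than 17.

17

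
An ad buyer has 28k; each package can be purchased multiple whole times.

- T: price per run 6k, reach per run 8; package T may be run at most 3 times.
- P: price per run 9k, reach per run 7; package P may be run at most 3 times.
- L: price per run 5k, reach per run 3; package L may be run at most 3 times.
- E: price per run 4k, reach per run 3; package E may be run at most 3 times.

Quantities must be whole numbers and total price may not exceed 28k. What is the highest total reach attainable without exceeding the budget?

3×T and 2×E: price 26 ≤ 28, reach 3·8 + 2·3 = 30.
3×T and 1×P: price 27 ≤ 28, reach 3·8 + 1·7 = 31.
Best is 31.

31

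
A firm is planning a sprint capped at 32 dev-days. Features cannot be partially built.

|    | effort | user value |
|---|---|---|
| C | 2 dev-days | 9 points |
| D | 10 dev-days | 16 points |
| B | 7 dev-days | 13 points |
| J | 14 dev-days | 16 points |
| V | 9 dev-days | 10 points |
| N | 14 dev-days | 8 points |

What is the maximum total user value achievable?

This is a 0-1 knapsack instance.
Allowing fractional choices, the relaxed optimum would be about 52.9, but features are indivisible.
C + D + B + V: effort 2 + 10 + 7 + 9 = 28 ≤ 32, user value 9 + 16 + 13 + 10 = 48.
C + B + J + V: effort 2 + 7 + 14 + 9 = 32 ≤ 32, user value 9 + 13 + 16 + 10 = 48.
The maximum user value is 48; one optimal choice is C, D, B, and V.

48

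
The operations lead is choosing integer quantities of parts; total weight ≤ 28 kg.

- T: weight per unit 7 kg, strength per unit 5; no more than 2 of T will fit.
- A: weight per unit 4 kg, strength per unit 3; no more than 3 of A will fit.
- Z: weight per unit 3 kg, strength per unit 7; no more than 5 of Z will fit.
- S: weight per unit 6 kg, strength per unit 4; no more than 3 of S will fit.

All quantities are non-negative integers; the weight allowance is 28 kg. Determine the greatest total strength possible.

Z has the best ratio (7/3); taking only Z gives at most 5×7 = 35 (stopped by the supply cap of 5).
Mixing does better — 3×A and 5×Z: weight 27 ≤ 28, strength 3·3 + 5·7 = 44.

44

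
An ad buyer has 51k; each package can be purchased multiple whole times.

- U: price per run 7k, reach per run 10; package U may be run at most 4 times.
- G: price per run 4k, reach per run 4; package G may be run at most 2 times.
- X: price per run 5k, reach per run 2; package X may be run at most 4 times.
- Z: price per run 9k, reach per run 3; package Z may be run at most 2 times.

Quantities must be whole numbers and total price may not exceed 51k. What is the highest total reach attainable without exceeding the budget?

U has the best ratio (10/7); taking only U gives at most 4×10 = 40 (stopped by the supply cap of 4).
Mixing does better — 4×U, 2×G, and 3×X: price 51 ≤ 51, reach 4·10 + 2·4 + 3·2 = 54.

54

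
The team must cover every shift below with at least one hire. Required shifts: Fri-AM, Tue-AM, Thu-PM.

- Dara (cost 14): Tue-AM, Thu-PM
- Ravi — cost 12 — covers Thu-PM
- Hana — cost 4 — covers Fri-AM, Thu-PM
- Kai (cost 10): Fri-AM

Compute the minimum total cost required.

Choose Dara and Hana: together they cover Fri-AM, Tue-AM, Thu-PM — every shift.
Total cost: 14 + 4 = 18.
No cover costs less than 18.

18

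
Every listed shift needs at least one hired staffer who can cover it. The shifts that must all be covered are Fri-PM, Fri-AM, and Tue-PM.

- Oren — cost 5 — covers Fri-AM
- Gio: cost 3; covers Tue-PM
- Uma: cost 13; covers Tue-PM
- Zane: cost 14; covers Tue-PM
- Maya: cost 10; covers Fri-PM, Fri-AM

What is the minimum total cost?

The greedy cost-per-new-shift heuristic would pick Gio, Oren, and Maya for 18, but a cheaper cover exists.
Choose Gio and Maya: together they cover Fri-PM, Fri-AM, Tue-PM — every shift.
Total cost: 3 + 10 = 13.
No cover costs less than 13.

13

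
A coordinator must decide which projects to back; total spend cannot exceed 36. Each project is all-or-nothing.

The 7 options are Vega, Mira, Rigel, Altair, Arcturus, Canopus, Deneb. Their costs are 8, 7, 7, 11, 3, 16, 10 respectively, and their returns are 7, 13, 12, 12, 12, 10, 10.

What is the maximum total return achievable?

Allowing fractional choices, the relaxed optimum would be about 57.0, but projects are indivisible.
Vega + Mira + Rigel + Arcturus + Deneb: cost 8 + 7 + 7 + 3 + 10 = 35 ≤ 36, return 7 + 13 + 12 + 12 + 10 = 54.
Mira + Rigel + Altair + Arcturus: cost 7 + 7 + 11 + 3 = 28 ≤ 36, return 13 + 12 + 12 + 12 = 49.
Vega + Mira + Rigel + Altair + Arcturus: cost 8 + 7 + 7 + 11 + 3 = 36 ≤ 36, return 7 + 13 + 12 + 12 + 12 = 56.
Best is Vega, Mira, Rigel, Altair, and Arcturus with total return 56.

56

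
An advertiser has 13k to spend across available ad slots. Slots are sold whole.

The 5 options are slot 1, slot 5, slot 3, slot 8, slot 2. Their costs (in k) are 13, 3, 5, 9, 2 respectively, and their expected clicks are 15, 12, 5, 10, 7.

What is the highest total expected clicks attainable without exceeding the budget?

Take slot 5, slot 3, and slot 2: cost 3 + 5 + 2 = 10 ≤ 13, expected clicks 12 + 5 + 7 = 24.
No other feasible combination does better.

24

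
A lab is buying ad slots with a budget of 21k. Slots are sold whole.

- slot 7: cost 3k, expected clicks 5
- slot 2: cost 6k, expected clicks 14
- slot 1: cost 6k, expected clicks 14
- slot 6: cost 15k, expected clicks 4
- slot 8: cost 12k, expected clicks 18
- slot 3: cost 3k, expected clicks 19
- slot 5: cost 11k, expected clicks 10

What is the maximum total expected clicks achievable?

52

slot 1 + slot 8 + slot 3: cost 6 + 12 + 3 = 21 ≤ 21, expected clicks 14 + 18 + 19 = 51.
slot 2 + slot 8 + slot 3: cost 6 + 12 + 3 = 21 ≤ 21, expected clicks 14 + 18 + 19 = 51.
slot 7 + slot 2 + slot 1 + slot 3: cost 3 + 6 + 6 + 3 = 18 ≤ 21, expected clicks 5 + 14 + 14 + 19 = 52.
Best is slot 7, slot 2, slot 1, and slot 3 with total expected clicks 52.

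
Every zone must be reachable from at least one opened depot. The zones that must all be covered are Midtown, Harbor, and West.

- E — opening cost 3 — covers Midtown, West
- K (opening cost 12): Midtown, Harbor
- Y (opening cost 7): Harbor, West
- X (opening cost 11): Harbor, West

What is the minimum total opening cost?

This is an integer covering problem.
Choose E and Y: together they cover Midtown, Harbor, West — every zone.
Total opening cost: 3 + 7 = 10.
No cover costs less than 10.

10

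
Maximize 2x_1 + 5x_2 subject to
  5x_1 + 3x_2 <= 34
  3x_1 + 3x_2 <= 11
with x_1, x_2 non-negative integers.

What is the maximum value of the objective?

15

Relaxing integrality, the LP optimum is 18.33 at (x_1,x_2) = (0, 3.67), which is not an integer point.
(x_1,x_2)=(0,3): 5·0+3·3=9≤34, 3·0+3·3=9≤11, objective 15.
(x_1,x_2)=(1,2): 5·1+3·2=11≤34, 3·1+3·2=9≤11, objective 12.
(x_1,x_2)=(0,2): 5·0+3·2=6≤34, 3·0+3·2=6≤11, objective 10.
Maximum is 15 at (x_1,x_2)=(0,3).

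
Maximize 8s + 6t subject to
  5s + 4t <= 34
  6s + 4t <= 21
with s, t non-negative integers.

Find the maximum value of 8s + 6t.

The continuous relaxation peaks at (0, 5.25) with value 31.50; rounding to a feasible lattice point costs some objective.
(s,t)=(0,5): 5·0+4·5=20≤34, 6·0+4·5=20≤21, objective 30.
(s,t)=(0,4): 5·0+4·4=16≤34, 6·0+4·4=16≤21, objective 24.
The best lattice point is (0,5), giving 30.

30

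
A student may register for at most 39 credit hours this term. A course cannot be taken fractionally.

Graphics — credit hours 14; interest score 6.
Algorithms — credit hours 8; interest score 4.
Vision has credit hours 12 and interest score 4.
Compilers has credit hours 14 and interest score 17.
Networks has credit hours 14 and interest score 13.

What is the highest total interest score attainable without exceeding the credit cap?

34

Treat it as a binary knapsack problem.
Allowing fractional choices, the relaxed optimum would be about 35.3, but courses are indivisible.
Algorithms + Compilers + Networks: credit hours 8 + 14 + 14 = 36 ≤ 39, interest score 4 + 17 + 13 = 34.
Compilers + Networks: credit hours 14 + 14 = 28 ≤ 39, interest score 17 + 13 = 30.
Best is Algorithms, Compilers, and Networks with total interest score 34.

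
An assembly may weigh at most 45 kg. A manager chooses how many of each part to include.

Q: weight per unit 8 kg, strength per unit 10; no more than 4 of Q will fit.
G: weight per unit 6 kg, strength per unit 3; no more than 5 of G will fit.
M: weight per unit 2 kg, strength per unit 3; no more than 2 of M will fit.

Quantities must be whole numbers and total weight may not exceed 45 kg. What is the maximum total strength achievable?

4×Q, 1×G, and 2×M: weight 42 ≤ 45, strength 4·10 + 1·3 + 2·3 = 49.
4×Q and 2×M: weight 36 ≤ 45, strength 4·10 + 2·3 = 46.
Best is 49.

49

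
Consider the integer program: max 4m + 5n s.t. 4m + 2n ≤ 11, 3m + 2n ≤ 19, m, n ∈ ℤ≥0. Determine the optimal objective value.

The continuous relaxation peaks at (0, 5.5) with value 27.50; rounding to a feasible lattice point costs some objective.
(m,n)=(0,5): 4·0+2·5=10≤11, 3·0+2·5=10≤19, objective 25.
(m,n)=(0,4): 4·0+2·4=8≤11, 3·0+2·4=8≤19, objective 20.
The best lattice point is (0,5), giving 25.

25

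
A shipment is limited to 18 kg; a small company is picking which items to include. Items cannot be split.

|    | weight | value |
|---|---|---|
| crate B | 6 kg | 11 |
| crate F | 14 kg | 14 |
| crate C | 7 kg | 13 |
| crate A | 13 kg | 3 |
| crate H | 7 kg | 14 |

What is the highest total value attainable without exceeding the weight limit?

27

Treat it as a binary knapsack problem.
crate B + crate H: weight 6 + 7 = 13 ≤ 18, value 11 + 14 = 25.
crate C + crate H: weight 7 + 7 = 14 ≤ 18, value 13 + 14 = 27.
Best is crate C and crate H with total value 27.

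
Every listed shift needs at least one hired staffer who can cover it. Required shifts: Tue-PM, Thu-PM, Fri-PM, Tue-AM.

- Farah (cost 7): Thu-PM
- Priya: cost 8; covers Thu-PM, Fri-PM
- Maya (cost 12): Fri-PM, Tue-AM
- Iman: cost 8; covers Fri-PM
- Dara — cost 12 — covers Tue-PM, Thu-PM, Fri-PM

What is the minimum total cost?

24

The greedy cost-per-new-shift heuristic would pick Priya, Maya, and Dara for 32, but a cheaper cover exists.
Choose Maya and Dara: together they cover Tue-PM, Thu-PM, Fri-PM, Tue-AM — every shift.
Total cost: 12 + 12 = 24.
No cover costs less than 24.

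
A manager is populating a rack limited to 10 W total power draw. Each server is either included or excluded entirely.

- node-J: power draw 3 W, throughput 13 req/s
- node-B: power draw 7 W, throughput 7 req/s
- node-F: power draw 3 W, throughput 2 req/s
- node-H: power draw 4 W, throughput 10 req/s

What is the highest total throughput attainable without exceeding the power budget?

node-J + node-B: power draw 3 + 7 = 10 ≤ 10, throughput 13 + 7 = 20.
node-J + node-F + node-H: power draw 3 + 3 + 4 = 10 ≤ 10, throughput 13 + 2 + 10 = 25.
node-J + node-H: power draw 3 + 4 = 7 ≤ 10, throughput 13 + 10 = 23.
Best is node-J, node-F, and node-H with total throughput 25.

25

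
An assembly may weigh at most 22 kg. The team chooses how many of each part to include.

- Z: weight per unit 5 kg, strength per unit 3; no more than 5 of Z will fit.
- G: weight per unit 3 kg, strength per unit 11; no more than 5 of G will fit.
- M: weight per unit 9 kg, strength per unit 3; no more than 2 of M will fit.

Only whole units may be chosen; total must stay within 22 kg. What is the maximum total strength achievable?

G has the best ratio (11/3); taking only G gives at most 5×11 = 55 (stopped by the supply cap of 5).
Mixing does better — 1×Z and 5×G: weight 20 ≤ 22, strength 1·3 + 5·11 = 58.

58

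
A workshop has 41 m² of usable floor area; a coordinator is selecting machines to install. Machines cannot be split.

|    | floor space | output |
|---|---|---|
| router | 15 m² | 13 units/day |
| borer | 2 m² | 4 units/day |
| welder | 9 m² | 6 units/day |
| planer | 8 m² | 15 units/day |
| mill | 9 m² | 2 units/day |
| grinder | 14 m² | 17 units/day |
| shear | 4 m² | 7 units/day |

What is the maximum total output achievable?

52

Allowing fractional choices, the relaxed optimum would be about 54.3, but machines are indivisible.
router + borer + planer + grinder: floor space 15 + 2 + 8 + 14 = 39 ≤ 41, output 13 + 4 + 15 + 17 = 49.
borer + welder + planer + grinder + shear: floor space 2 + 9 + 8 + 14 + 4 = 37 ≤ 41, output 4 + 6 + 15 + 17 + 7 = 49.
router + planer + grinder + shear: floor space 15 + 8 + 14 + 4 = 41 ≤ 41, output 13 + 15 + 17 + 7 = 52.
Best is router, planer, grinder, and shear with total output 52.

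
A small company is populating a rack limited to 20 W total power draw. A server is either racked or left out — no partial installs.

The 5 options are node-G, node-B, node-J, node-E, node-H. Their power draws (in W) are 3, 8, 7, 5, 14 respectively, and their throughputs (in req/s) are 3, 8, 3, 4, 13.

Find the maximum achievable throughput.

Allowing fractional choices, the relaxed optimum would be about 19.4, but servers are indivisible.
node-G + node-H: power draw 3 + 14 = 17 ≤ 20, throughput 3 + 13 = 16.
node-E + node-H: power draw 5 + 14 = 19 ≤ 20, throughput 4 + 13 = 17.
node-G + node-B + node-E: power draw 3 + 8 + 5 = 16 ≤ 20, throughput 3 + 8 + 4 = 15.
Best is node-E and node-H with total throughput 17.

17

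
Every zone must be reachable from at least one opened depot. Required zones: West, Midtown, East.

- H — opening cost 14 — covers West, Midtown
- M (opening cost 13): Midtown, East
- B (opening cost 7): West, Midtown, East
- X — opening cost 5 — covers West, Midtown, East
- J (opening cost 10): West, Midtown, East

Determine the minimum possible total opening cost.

5

X alone covers West, Midtown, East — every zone.
Total opening cost: 5.
No cover costs less than 5.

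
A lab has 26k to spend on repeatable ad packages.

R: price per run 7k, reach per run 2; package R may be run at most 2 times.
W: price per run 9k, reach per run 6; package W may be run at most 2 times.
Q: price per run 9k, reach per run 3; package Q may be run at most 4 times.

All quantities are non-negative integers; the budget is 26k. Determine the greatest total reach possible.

14

This is a bounded integer knapsack.
Take 1×R and 2×W: price 25 ≤ 26, reach 1·2 + 2·6 = 14.
W has the best ratio (6/9) and is taken to its limit of 2; remaining capacity is filled optimally with the others.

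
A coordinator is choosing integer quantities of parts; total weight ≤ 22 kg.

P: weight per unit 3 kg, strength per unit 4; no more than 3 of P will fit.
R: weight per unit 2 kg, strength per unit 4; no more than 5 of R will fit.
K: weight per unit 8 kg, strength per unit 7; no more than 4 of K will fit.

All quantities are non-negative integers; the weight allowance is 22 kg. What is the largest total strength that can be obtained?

32

3×P and 5×R: weight 19 ≤ 22, strength 3·4 + 5·4 = 32.
1×P, 5×R, and 1×K: weight 21 ≤ 22, strength 1·4 + 5·4 + 1·7 = 31.
Best is 32.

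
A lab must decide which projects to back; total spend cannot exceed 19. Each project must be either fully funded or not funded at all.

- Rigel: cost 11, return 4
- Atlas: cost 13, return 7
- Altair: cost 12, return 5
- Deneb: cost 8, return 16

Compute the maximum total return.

Atlas: cost 13 ≤ 19, return 7.
Deneb: cost 8 ≤ 19, return 16.
Rigel + Deneb: cost 11 + 8 = 19 ≤ 19, return 4 + 16 = 20.
Best is Rigel and Deneb with total return 20.

20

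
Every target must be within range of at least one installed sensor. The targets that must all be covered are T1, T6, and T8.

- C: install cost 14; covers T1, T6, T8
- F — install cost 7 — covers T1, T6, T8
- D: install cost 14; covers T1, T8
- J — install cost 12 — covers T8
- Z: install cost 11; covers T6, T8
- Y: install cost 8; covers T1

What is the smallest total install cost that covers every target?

7

F alone covers T1, T6, T8 — every target.
Total install cost: 7.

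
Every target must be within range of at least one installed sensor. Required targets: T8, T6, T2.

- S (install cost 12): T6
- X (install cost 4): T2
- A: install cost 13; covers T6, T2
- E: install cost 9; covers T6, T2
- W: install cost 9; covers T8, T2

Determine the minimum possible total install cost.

18

The greedy cost-per-new-target heuristic would pick X, E, and W for 22, but a cheaper cover exists.
Choose E and W: together they cover T8, T6, T2 — every target.
Total install cost: 9 + 9 = 18.
No cover costs less than 18.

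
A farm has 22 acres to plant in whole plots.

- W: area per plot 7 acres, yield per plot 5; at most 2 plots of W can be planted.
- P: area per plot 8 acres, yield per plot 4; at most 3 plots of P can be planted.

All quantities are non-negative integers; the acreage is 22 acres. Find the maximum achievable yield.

14

This is a bounded integer knapsack.
Take 2×W and 1×P: area 22 ≤ 22, yield 2·5 + 1·4 = 14.
W has the best ratio (5/7) and is taken to its limit of 2; remaining capacity is filled optimally with the others.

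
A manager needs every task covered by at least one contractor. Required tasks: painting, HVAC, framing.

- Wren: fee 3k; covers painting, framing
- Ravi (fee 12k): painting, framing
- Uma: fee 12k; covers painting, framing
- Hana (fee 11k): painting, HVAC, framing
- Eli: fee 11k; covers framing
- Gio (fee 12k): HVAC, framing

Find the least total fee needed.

This is a weighted set-cover instance.
The greedy cost-per-new-task heuristic would pick Wren and Hana for 14, but a cheaper cover exists.
Hana alone covers painting, HVAC, framing — every task.
Total fee: 11.
No cover costs less than 11.

11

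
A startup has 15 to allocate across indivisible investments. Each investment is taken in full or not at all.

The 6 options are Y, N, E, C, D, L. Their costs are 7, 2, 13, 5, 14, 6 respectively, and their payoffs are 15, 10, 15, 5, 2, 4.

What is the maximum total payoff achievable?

30

Allowing fractional choices, the relaxed optimum would be about 31.9, but investments are indivisible.
Y + N + C: cost 7 + 2 + 5 = 14 ≤ 15, payoff 15 + 10 + 5 = 30.
Y + N + L: cost 7 + 2 + 6 = 15 ≤ 15, payoff 15 + 10 + 4 = 29.
Best is Y, N, and C with total payoff 30.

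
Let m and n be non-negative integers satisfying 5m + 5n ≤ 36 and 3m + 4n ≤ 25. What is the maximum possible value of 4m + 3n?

The continuous relaxation peaks at (7.2, 0) with value 28.80; rounding to a feasible lattice point costs some objective.
(m,n)=(7,0): 5·7+5·0=35≤36, 3·7+4·0=21≤25, objective 28.
(m,n)=(6,1): 5·6+5·1=35≤36, 3·6+4·1=22≤25, objective 27.
(m,n)=(6,0): 5·6+5·0=30≤36, 3·6+4·0=18≤25, objective 24.
The best lattice point is (7,0), giving 28.

28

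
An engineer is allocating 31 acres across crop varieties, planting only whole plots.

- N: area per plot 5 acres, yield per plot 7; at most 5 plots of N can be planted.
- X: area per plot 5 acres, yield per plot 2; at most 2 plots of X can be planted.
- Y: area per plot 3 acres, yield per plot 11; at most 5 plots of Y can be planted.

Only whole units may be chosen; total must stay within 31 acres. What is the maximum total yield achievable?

This is a bounded integer knapsack.
2×N, 1×X, and 5×Y: area 30 ≤ 31, yield 2·7 + 1·2 + 5·11 = 71.
3×N and 5×Y: area 30 ≤ 31, yield 3·7 + 5·11 = 76.
Best is 76.

76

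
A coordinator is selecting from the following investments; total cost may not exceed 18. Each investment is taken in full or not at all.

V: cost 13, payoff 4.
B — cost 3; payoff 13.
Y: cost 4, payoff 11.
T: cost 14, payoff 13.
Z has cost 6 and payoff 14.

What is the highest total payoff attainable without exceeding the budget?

Take B, Y, and Z: cost 3 + 4 + 6 = 13 ≤ 18, payoff 13 + 11 + 14 = 38.
No other feasible combination does better.

38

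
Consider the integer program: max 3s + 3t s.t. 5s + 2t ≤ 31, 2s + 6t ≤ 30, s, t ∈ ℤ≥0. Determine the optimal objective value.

24

(s,t)=(5,3) is feasible, giving 24.
(s,t)=(3,4) is feasible, giving 21.
The best lattice point is (5,3), giving 24.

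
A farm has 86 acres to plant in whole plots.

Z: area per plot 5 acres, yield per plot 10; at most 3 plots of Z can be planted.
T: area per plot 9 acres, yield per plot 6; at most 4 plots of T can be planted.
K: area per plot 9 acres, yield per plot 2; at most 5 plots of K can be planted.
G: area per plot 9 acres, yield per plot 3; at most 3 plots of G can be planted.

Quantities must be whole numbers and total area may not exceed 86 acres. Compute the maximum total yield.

63

Take 3×Z, 4×T, and 3×G: area 78 ≤ 86, yield 3·10 + 4·6 + 3·3 = 63.
Z has the best ratio (10/5) and is taken to its limit of 3; remaining capacity is filled optimally with the others.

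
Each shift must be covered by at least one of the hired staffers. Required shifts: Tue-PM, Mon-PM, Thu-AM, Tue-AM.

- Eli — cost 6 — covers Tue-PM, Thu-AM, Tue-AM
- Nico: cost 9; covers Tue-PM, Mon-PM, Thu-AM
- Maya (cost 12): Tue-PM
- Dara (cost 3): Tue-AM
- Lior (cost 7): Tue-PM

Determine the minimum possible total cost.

12

Choose Nico and Dara: together they cover Tue-PM, Mon-PM, Thu-AM, Tue-AM — every shift.
Total cost: 9 + 3 = 12.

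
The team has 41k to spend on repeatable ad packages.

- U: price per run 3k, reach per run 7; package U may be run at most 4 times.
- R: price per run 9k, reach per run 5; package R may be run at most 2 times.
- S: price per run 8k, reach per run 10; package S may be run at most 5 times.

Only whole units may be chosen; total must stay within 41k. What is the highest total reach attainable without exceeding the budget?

61

This is a bounded integer knapsack.
3×U and 4×S: price 41 ≤ 41, reach 3·7 + 4·10 = 61.
4×U and 3×S: price 36 ≤ 41, reach 4·7 + 3·10 = 58.
Best is 61.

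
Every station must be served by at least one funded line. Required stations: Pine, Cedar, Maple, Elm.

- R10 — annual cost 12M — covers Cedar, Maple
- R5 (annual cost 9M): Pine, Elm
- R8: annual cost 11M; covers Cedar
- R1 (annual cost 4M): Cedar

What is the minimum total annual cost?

21

The greedy cost-per-new-station heuristic would pick R1, R5, and R10 for 25, but a cheaper cover exists.
Choose R10 and R5: together they cover Pine, Cedar, Maple, Elm — every station.
Total annual cost: 12 + 9 = 21.
No cover costs less than 21.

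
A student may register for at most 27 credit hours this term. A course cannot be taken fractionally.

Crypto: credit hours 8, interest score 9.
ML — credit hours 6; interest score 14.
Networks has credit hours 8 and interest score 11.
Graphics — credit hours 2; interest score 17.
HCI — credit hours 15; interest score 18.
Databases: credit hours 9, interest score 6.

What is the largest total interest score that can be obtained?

51

Take Crypto, ML, Networks, and Graphics: credit hours 8 + 6 + 8 + 2 = 24 ≤ 27, interest score 9 + 14 + 11 + 17 = 51.
No other feasible combination does better.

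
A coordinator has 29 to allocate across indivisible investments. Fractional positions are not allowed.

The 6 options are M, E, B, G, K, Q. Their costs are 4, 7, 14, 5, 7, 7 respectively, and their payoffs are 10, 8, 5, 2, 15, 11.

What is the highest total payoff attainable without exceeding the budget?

M + G + K + Q: cost 4 + 5 + 7 + 7 = 23 ≤ 29, payoff 10 + 2 + 15 + 11 = 38.
M + K + Q: cost 4 + 7 + 7 = 18 ≤ 29, payoff 10 + 15 + 11 = 36.
M + E + K + Q: cost 4 + 7 + 7 + 7 = 25 ≤ 29, payoff 10 + 8 + 15 + 11 = 44.
Best is M, E, K, and Q with total payoff 44.

44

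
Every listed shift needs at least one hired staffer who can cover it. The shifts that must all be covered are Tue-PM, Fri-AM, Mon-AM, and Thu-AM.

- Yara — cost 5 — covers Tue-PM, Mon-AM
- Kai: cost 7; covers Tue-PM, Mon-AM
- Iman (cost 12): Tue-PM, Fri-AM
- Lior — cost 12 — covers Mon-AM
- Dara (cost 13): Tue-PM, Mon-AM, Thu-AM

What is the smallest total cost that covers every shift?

This is an integer covering problem.
The greedy cost-per-new-shift heuristic would pick Yara, Iman, and Dara for 30, but a cheaper cover exists.
Choose Iman and Dara: together they cover Tue-PM, Fri-AM, Mon-AM, Thu-AM — every shift.
Total cost: 12 + 13 = 25.
No cover costs less than 25.

25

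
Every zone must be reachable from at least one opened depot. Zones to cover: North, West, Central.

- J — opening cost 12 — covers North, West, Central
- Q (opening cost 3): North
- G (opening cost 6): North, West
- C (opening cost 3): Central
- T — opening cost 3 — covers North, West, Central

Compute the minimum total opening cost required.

T alone covers North, West, Central — every zone.
Total opening cost: 3.

3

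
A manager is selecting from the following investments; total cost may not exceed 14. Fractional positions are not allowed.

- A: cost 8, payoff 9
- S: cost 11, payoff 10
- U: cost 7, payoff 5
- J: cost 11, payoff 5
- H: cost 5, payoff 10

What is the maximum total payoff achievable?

U + H: cost 7 + 5 = 12 ≤ 14, payoff 5 + 10 = 15.
A + H: cost 8 + 5 = 13 ≤ 14, payoff 9 + 10 = 19.
H: cost 5 ≤ 14, payoff 10.
Best is A and H with total payoff 19.

19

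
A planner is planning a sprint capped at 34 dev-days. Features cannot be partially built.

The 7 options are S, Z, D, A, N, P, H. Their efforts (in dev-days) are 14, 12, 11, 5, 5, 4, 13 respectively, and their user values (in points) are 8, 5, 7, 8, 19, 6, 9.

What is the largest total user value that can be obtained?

43

Allowing fractional choices, the relaxed optimum would be about 46.5, but features are indivisible.
D + A + N + H: effort 11 + 5 + 5 + 13 = 34 ≤ 34, user value 7 + 8 + 19 + 9 = 43.
A + N + P + H: effort 5 + 5 + 4 + 13 = 27 ≤ 34, user value 8 + 19 + 6 + 9 = 42.
S + A + N + P: effort 14 + 5 + 5 + 4 = 28 ≤ 34, user value 8 + 8 + 19 + 6 = 41.
Best is D, A, N, and H with total user value 43.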